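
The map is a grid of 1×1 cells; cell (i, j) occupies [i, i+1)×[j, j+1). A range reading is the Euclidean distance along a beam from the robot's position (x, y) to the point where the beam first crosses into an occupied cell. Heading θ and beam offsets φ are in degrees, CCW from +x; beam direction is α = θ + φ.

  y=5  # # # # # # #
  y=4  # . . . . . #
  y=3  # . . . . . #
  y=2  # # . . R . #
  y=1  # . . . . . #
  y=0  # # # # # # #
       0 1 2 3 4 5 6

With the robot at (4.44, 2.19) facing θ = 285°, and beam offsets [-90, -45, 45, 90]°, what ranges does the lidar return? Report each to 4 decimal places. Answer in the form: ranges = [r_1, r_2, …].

beam 1: φ=-90°, α=195°
  dir = (cos 195°, sin 195°) = (-0.9659, -0.2588); from cell (4,2)
  next x-line at t=0.4555, next y-line at t=0.7341; Δt_x=1.0353, Δt_y=3.8637
    x: enter (3,2) at t=0.4555
    y: enter (3,1) at t=0.7341
    x: enter (2,1) at t=1.4908
    x: enter (1,1) at t=2.5261
    x: enter (0,1) at t=3.5614 ← occupied
  → r_1 = 3.5614
beam 2: φ=-45°, α=240°
  dir = (cos 240°, sin 240°) = (-0.5000, -0.8660); from cell (4,2)
  next x-line at t=0.8800, next y-line at t=0.2194; Δt_x=2.0000, Δt_y=1.1547
    y: enter (4,1) at t=0.2194
    x: enter (3,1) at t=0.8800
    y: enter (3,0) at t=1.3741 ← occupied
  → r_2 = 1.3741
beam 3: φ=45°, α=330°
  dir = (cos 330°, sin 330°) = (0.8660, -0.5000); from cell (4,2)
  next x-line at t=0.6466, next y-line at t=0.3800; Δt_x=1.1547, Δt_y=2.0000
    y: enter (4,1) at t=0.3800
    x: enter (5,1) at t=0.6466
    x: enter (6,1) at t=1.8013 ← occupied
  → r_3 = 1.8013
beam 4: φ=90°, α=15°
  dir = (cos 15°, sin 15°) = (0.9659, 0.2588); from cell (4,2)
  next x-line at t=0.5798, next y-line at t=3.1296; Δt_x=1.0353, Δt_y=3.8637
    x: enter (5,2) at t=0.5798
    x: enter (6,2) at t=1.6150 ← occupied
  → r_4 = 1.6150

ranges = [3.5614, 1.3741, 1.8013, 1.6150]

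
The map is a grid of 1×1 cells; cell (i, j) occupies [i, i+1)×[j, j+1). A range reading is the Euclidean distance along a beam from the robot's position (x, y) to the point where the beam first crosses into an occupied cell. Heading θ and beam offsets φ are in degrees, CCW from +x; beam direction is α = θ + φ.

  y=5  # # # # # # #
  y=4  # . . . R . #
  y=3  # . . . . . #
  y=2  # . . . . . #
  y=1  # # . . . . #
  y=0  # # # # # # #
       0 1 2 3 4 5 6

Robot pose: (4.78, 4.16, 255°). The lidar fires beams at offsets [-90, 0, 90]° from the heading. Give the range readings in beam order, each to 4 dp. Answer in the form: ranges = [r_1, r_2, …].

ranges = [3.2455, 3.2715, 1.2630]

beam 1: φ=-90°, α=165°
  direction (-0.9659, 0.2588); cell (4,4); t to first gridline: x 0.8075, y 3.2455 (then +1.0353 / +3.8637)
    (3,4) via x @ 0.8075
    (2,4) via x @ 1.8428
    (1,4) via x @ 2.8781
    (1,5) via y @ 3.2455  # hit
  → r_1 = 3.2455
beam 2: φ=0°, α=255°
  direction (-0.2588, -0.9659); cell (4,4); t to first gridline: x 3.0137, y 0.1656 (then +3.8637 / +1.0353)
    (4,3) via y @ 0.1656
    (4,2) via y @ 1.2009
    (4,1) via y @ 2.2362
    (3,1) via x @ 3.0137
    (3,0) via y @ 3.2715  # hit
  → r_2 = 3.2715
beam 3: φ=90°, α=345°
  direction (0.9659, -0.2588); cell (4,4); t to first gridline: x 0.2278, y 0.6182 (then +1.0353 / +3.8637)
    (5,4) via x @ 0.2278
    (5,3) via y @ 0.6182
    (6,3) via x @ 1.2630  # hit
  → r_3 = 1.2630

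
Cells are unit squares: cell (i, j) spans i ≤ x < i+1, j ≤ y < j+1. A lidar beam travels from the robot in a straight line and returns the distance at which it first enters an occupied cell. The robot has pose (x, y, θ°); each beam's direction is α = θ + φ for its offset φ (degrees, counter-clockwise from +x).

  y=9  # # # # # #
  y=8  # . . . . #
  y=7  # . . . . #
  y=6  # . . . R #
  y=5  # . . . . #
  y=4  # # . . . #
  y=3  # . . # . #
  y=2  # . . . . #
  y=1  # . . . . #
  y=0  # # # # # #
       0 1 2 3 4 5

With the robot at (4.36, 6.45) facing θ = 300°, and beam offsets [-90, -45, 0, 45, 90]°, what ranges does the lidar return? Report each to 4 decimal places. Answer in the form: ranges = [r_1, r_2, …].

ranges = [2.9000, 2.5364, 1.2800, 0.6626, 0.7390]

beam 1: φ=-90°, α=210°
  dir = (cos 210°, sin 210°) = (-0.8660, -0.5000); from cell (4,6)
  next x-line at t=0.4157, next y-line at t=0.9000; Δt_x=1.1547, Δt_y=2.0000
    x: enter (3,6) at t=0.4157
    y: enter (3,5) at t=0.9000
    x: enter (2,5) at t=1.5704
    x: enter (1,5) at t=2.7251
    y: enter (1,4) at t=2.9000 ← occupied
  → r_1 = 2.9000
beam 2: φ=-45°, α=255°
  dir = (cos 255°, sin 255°) = (-0.2588, -0.9659); from cell (4,6)
  next x-line at t=1.3909, next y-line at t=0.4659; Δt_x=3.8637, Δt_y=1.0353
    y: enter (4,5) at t=0.4659
    x: enter (3,5) at t=1.3909
    y: enter (3,4) at t=1.5012
    y: enter (3,3) at t=2.5364 ← occupied
  → r_2 = 2.5364
beam 3: φ=0°, α=300°
  dir = (cos 300°, sin 300°) = (0.5000, -0.8660); from cell (4,6)
  next x-line at t=1.2800, next y-line at t=0.5196; Δt_x=2.0000, Δt_y=1.1547
    y: enter (4,5) at t=0.5196
    x: enter (5,5) at t=1.2800 ← occupied
  → r_3 = 1.2800
beam 4: φ=45°, α=345°
  dir = (cos 345°, sin 345°) = (0.9659, -0.2588); from cell (4,6)
  next x-line at t=0.6626, next y-line at t=1.7387; Δt_x=1.0353, Δt_y=3.8637
    x: enter (5,6) at t=0.6626 ← occupied
  → r_4 = 0.6626
beam 5: φ=90°, α=30°
  dir = (cos 30°, sin 30°) = (0.8660, 0.5000); from cell (4,6)
  next x-line at t=0.7390, next y-line at t=1.1000; Δt_x=1.1547, Δt_y=2.0000
    x: enter (5,6) at t=0.7390 ← occupied
  → r_5 = 0.7390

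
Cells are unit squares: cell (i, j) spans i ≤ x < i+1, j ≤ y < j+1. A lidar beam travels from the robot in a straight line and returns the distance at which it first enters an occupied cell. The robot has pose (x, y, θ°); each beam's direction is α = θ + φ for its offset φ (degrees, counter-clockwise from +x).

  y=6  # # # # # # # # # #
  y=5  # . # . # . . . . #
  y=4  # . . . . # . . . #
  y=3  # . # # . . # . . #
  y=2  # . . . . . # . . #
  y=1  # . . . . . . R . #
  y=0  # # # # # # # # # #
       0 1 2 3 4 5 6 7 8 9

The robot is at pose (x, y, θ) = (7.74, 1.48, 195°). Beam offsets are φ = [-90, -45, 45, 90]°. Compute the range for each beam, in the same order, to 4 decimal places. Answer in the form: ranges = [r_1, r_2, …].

beam 1: φ=-90°, α=105°
  direction (-0.2588, 0.9659); cell (7,1); t to first gridline: x 2.8591, y 0.5383 (then +3.8637 / +1.0353)
    (7,2) via y @ 0.5383
    (7,3) via y @ 1.5736
    (7,4) via y @ 2.6089
    (6,4) via x @ 2.8591
    (6,5) via y @ 3.6442
    (6,6) via y @ 4.6794  # hit
  → r_1 = 4.6794
beam 2: φ=-45°, α=150°
  direction (-0.8660, 0.5000); cell (7,1); t to first gridline: x 0.8545, y 1.0400 (then +1.1547 / +2.0000)
    (6,1) via x @ 0.8545
    (6,2) via y @ 1.0400  # hit
  → r_2 = 1.0400
beam 3: φ=45°, α=240°
  direction (-0.5000, -0.8660); cell (7,1); t to first gridline: x 1.4800, y 0.5543 (then +2.0000 / +1.1547)
    (7,0) via y @ 0.5543  # hit
  → r_3 = 0.5543
beam 4: φ=90°, α=285°
  direction (0.2588, -0.9659); cell (7,1); t to first gridline: x 1.0046, y 0.4969 (then +3.8637 / +1.0353)
    (7,0) via y @ 0.4969  # hit
  → r_4 = 0.4969

ranges = [4.6794, 1.0400, 0.5543, 0.4969]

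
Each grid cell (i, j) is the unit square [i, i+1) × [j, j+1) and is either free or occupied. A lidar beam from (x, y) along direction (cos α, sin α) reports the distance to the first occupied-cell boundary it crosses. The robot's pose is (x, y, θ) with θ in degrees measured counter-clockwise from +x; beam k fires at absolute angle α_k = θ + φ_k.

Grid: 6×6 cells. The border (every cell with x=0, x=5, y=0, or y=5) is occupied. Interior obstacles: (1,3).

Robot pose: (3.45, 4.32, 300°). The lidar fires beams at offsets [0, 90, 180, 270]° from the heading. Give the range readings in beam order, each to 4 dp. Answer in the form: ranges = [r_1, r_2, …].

beam 1: φ=0°, α=300°
  dir = (cos 300°, sin 300°) = (0.5000, -0.8660); from cell (3,4)
  next x-line at t=1.1000, next y-line at t=0.3695; Δt_x=2.0000, Δt_y=1.1547
    y: enter (3,3) at t=0.3695
    x: enter (4,3) at t=1.1000
    y: enter (4,2) at t=1.5242
    y: enter (4,1) at t=2.6789
    x: enter (5,1) at t=3.1000 ← occupied
  → r_1 = 3.1000
beam 2: φ=90°, α=30°
  dir = (cos 30°, sin 30°) = (0.8660, 0.5000); from cell (3,4)
  next x-line at t=0.6351, next y-line at t=1.3600; Δt_x=1.1547, Δt_y=2.0000
    x: enter (4,4) at t=0.6351
    y: enter (4,5) at t=1.3600 ← occupied
  → r_2 = 1.3600
beam 3: φ=180°, α=120°
  dir = (cos 120°, sin 120°) = (-0.5000, 0.8660); from cell (3,4)
  next x-line at t=0.9000, next y-line at t=0.7852; Δt_x=2.0000, Δt_y=1.1547
    y: enter (3,5) at t=0.7852 ← occupied
  → r_3 = 0.7852
beam 4: φ=270°, α=210°
  dir = (cos 210°, sin 210°) = (-0.8660, -0.5000); from cell (3,4)
  next x-line at t=0.5196, next y-line at t=0.6400; Δt_x=1.1547, Δt_y=2.0000
    x: enter (2,4) at t=0.5196
    y: enter (2,3) at t=0.6400
    x: enter (1,3) at t=1.6743 ← occupied
  → r_4 = 1.6743

ranges = [3.1000, 1.3600, 0.7852, 1.6743]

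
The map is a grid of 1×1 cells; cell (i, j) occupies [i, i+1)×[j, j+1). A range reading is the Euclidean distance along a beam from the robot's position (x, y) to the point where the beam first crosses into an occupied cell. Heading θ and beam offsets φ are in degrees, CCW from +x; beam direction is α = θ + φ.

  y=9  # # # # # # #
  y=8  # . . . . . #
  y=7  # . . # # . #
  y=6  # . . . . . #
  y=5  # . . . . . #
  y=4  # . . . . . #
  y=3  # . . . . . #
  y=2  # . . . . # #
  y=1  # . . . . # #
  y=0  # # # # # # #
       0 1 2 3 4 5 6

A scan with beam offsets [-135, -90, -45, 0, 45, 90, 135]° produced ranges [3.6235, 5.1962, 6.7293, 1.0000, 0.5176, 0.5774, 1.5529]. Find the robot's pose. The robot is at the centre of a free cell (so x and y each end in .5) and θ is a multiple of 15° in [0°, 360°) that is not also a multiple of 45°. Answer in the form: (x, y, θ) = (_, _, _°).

(x, y, θ) = (1.5, 2.5, 120°)

Candidates: 36 free-cell centres × 16 headings = 576 poses. Raycast each; keep the one whose scan matches to 4 dp.
  (4.5, 2.5, 330°): beam 2 = 1.7321 ≠ 5.1962 ✗
  (1.5, 1.5, 105°): beam 1 = 1.0000 ≠ 3.6235 ✗
  (3.5, 6.5, 105°): beam 1 = 2.8868 ≠ 3.6235 ✗
  (4.5, 4.5, 210°): beam 1 = 4.6587 ≠ 3.6235 ✗
  …
  (1.5, 2.5, 120°): r_1=3.6235, r_2=5.1962, r_3=6.7293, r_4=1.0000, r_5=0.5176, r_6=0.5774, r_7=1.5529 — all match ✓
Unique over the lattice → pose = (1.5, 2.5, 120°).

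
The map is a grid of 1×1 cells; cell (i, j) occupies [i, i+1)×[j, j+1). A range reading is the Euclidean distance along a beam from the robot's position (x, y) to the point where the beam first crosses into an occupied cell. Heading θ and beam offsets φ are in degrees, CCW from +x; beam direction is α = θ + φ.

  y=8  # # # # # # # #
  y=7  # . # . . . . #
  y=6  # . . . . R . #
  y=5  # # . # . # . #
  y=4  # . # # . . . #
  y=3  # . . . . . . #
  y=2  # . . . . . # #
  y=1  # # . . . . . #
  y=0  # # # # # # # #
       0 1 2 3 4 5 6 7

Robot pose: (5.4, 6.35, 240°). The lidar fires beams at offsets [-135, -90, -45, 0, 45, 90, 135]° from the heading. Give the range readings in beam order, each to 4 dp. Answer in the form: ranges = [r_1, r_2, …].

beam 1: φ=-135°, α=105°
  direction (-0.2588, 0.9659); cell (5,6); t to first gridline: x 1.5455, y 0.6729 (then +3.8637 / +1.0353)
    (5,7) via y @ 0.6729
    (4,7) via x @ 1.5455
    (4,8) via y @ 1.7082  # hit
  → r_1 = 1.7082
beam 2: φ=-90°, α=150°
  direction (-0.8660, 0.5000); cell (5,6); t to first gridline: x 0.4619, y 1.3000 (then +1.1547 / +2.0000)
    (4,6) via x @ 0.4619
    (4,7) via y @ 1.3000
    (3,7) via x @ 1.6166
    (2,7) via x @ 2.7713  # hit
  → r_2 = 2.7713
beam 3: φ=-45°, α=195°
  direction (-0.9659, -0.2588); cell (5,6); t to first gridline: x 0.4141, y 1.3523 (then +1.0353 / +3.8637)
    (4,6) via x @ 0.4141
    (4,5) via y @ 1.3523
    (3,5) via x @ 1.4494  # hit
  → r_3 = 1.4494
beam 4: φ=0°, α=240°
  direction (-0.5000, -0.8660); cell (5,6); t to first gridline: x 0.8000, y 0.4041 (then +2.0000 / +1.1547)
    (5,5) via y @ 0.4041  # hit
  → r_4 = 0.4041
beam 5: φ=45°, α=285°
  direction (0.2588, -0.9659); cell (5,6); t to first gridline: x 2.3182, y 0.3623 (then +3.8637 / +1.0353)
    (5,5) via y @ 0.3623  # hit
  → r_5 = 0.3623
beam 6: φ=90°, α=330°
  direction (0.8660, -0.5000); cell (5,6); t to first gridline: x 0.6928, y 0.7000 (then +1.1547 / +2.0000)
    (6,6) via x @ 0.6928
    (6,5) via y @ 0.7000
    (7,5) via x @ 1.8475  # hit
  → r_6 = 1.8475
beam 7: φ=135°, α=15°
  direction (0.9659, 0.2588); cell (5,6); t to first gridline: x 0.6212, y 2.5114 (then +1.0353 / +3.8637)
    (6,6) via x @ 0.6212
    (7,6) via x @ 1.6564  # hit
  → r_7 = 1.6564

ranges = [1.7082, 2.7713, 1.4494, 0.4041, 0.3623, 1.8475, 1.6564]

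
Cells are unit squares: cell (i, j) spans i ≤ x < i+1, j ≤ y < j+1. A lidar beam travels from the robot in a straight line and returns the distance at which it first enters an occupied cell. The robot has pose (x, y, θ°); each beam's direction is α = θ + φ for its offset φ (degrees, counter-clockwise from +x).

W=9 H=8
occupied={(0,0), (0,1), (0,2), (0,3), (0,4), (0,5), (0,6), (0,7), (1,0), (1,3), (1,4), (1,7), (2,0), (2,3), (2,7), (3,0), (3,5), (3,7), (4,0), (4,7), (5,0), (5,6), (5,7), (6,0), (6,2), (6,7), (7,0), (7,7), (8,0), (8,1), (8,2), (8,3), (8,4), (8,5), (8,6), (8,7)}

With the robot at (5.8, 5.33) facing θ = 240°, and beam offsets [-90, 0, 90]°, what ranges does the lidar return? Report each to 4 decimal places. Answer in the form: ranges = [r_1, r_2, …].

beam 1: φ=-90°, α=150°
  d=(-0.8660,0.5000)  start (5,5)  tX=0.9238 tY=1.3400  stride 1/|dx|=1.1547 1/|dy|=2.0000
    cross x-line → (4,5), t=0.9238
    cross y-line → (4,6), t=1.3400
    cross x-line → (3,6), t=2.0785
    cross x-line → (2,6), t=3.2332
    cross y-line → (2,7), t=3.3400 (wall)
  → r_1 = 3.3400
beam 2: φ=0°, α=240°
  d=(-0.5000,-0.8660)  start (5,5)  tX=1.6000 tY=0.3811  stride 1/|dx|=2.0000 1/|dy|=1.1547
    cross y-line → (5,4), t=0.3811
    cross y-line → (5,3), t=1.5358
    cross x-line → (4,3), t=1.6000
    cross y-line → (4,2), t=2.6905
    cross x-line → (3,2), t=3.6000
    cross y-line → (3,1), t=3.8452
    cross y-line → (3,0), t=4.9999 (wall)
  → r_2 = 4.9999
beam 3: φ=90°, α=330°
  d=(0.8660,-0.5000)  start (5,5)  tX=0.2309 tY=0.6600  stride 1/|dx|=1.1547 1/|dy|=2.0000
    cross x-line → (6,5), t=0.2309
    cross y-line → (6,4), t=0.6600
    cross x-line → (7,4), t=1.3856
    cross x-line → (8,4), t=2.5403 (wall)
  → r_3 = 2.5403

ranges = [3.3400, 4.9999, 2.5403]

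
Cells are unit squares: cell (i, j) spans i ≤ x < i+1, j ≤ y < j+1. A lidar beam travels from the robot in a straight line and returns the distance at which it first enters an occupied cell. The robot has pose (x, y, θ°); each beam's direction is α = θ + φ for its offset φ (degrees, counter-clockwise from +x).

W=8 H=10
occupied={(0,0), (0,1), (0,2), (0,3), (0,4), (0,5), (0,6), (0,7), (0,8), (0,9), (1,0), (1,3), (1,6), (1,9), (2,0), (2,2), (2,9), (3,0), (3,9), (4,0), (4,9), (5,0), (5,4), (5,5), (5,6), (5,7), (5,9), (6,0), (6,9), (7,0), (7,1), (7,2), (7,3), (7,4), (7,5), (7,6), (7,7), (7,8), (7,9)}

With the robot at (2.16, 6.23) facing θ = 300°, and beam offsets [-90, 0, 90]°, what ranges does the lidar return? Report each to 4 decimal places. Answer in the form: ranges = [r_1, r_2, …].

beam 1: φ=-90°, α=210°
  d=(-0.8660,-0.5000)  start (2,6)  tX=0.1848 tY=0.4600  stride 1/|dx|=1.1547 1/|dy|=2.0000
    cross x-line → (1,6), t=0.1848 (wall)
  → r_1 = 0.1848
beam 2: φ=0°, α=300°
  d=(0.5000,-0.8660)  start (2,6)  tX=1.6800 tY=0.2656  stride 1/|dx|=2.0000 1/|dy|=1.1547
    cross y-line → (2,5), t=0.2656
    cross y-line → (2,4), t=1.4203
    cross x-line → (3,4), t=1.6800
    cross y-line → (3,3), t=2.5750
    cross x-line → (4,3), t=3.6800
    cross y-line → (4,2), t=3.7297
    cross y-line → (4,1), t=4.8844
    cross x-line → (5,1), t=5.6800
    cross y-line → (5,0), t=6.0391 (wall)
  → r_2 = 6.0391
beam 3: φ=90°, α=30°
  d=(0.8660,0.5000)  start (2,6)  tX=0.9699 tY=1.5400  stride 1/|dx|=1.1547 1/|dy|=2.0000
    cross x-line → (3,6), t=0.9699
    cross y-line → (3,7), t=1.5400
    cross x-line → (4,7), t=2.1246
    cross x-line → (5,7), t=3.2793 (wall)
  → r_3 = 3.2793

ranges = [0.1848, 6.0391, 3.2793]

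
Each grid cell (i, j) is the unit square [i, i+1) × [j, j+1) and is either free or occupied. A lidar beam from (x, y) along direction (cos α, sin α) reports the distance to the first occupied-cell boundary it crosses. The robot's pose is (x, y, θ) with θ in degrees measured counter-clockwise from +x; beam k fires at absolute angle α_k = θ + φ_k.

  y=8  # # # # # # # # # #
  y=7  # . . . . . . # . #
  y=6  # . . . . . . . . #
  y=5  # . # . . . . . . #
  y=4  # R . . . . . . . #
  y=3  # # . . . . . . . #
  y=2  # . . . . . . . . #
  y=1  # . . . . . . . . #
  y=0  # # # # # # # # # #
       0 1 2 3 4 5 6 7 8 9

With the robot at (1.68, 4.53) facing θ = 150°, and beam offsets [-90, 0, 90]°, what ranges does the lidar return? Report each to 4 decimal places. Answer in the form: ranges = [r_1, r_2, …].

beam 1: φ=-90°, α=60°
  dir = (cos 60°, sin 60°) = (0.5000, 0.8660); from cell (1,4)
  next x-line at t=0.6400, next y-line at t=0.5427; Δt_x=2.0000, Δt_y=1.1547
    y: enter (1,5) at t=0.5427
    x: enter (2,5) at t=0.6400 ← occupied
  → r_1 = 0.6400
beam 2: φ=0°, α=150°
  dir = (cos 150°, sin 150°) = (-0.8660, 0.5000); from cell (1,4)
  next x-line at t=0.7852, next y-line at t=0.9400; Δt_x=1.1547, Δt_y=2.0000
    x: enter (0,4) at t=0.7852 ← occupied
  → r_2 = 0.7852
beam 3: φ=90°, α=240°
  dir = (cos 240°, sin 240°) = (-0.5000, -0.8660); from cell (1,4)
  next x-line at t=1.3600, next y-line at t=0.6120; Δt_x=2.0000, Δt_y=1.1547
    y: enter (1,3) at t=0.6120 ← occupied
  → r_3 = 0.6120

ranges = [0.6400, 0.7852, 0.6120]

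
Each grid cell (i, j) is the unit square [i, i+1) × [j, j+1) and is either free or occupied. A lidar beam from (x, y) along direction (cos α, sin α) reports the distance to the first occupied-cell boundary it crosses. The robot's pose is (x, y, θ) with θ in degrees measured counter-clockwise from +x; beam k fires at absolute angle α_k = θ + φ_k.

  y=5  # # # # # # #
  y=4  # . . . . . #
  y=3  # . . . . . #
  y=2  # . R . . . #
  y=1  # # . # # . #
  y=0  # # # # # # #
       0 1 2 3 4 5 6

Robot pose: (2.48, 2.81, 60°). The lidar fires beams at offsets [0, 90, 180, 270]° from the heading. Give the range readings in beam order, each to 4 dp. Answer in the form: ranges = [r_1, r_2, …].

ranges = [2.5288, 1.7090, 0.9600, 1.6200]

beam 1: φ=0°, α=60°
  direction (0.5000, 0.8660); cell (2,2); t to first gridline: x 1.0400, y 0.2194 (then +2.0000 / +1.1547)
    (2,3) via y @ 0.2194
    (3,3) via x @ 1.0400
    (3,4) via y @ 1.3741
    (3,5) via y @ 2.5288  # hit
  → r_1 = 2.5288
beam 2: φ=90°, α=150°
  direction (-0.8660, 0.5000); cell (2,2); t to first gridline: x 0.5543, y 0.3800 (then +1.1547 / +2.0000)
    (2,3) via y @ 0.3800
    (1,3) via x @ 0.5543
    (0,3) via x @ 1.7090  # hit
  → r_2 = 1.7090
beam 3: φ=180°, α=240°
  direction (-0.5000, -0.8660); cell (2,2); t to first gridline: x 0.9600, y 0.9353 (then +2.0000 / +1.1547)
    (2,1) via y @ 0.9353
    (1,1) via x @ 0.9600  # hit
  → r_3 = 0.9600
beam 4: φ=270°, α=330°
  direction (0.8660, -0.5000); cell (2,2); t to first gridline: x 0.6004, y 1.6200 (then +1.1547 / +2.0000)
    (3,2) via x @ 0.6004
    (3,1) via y @ 1.6200  # hit
  → r_4 = 1.6200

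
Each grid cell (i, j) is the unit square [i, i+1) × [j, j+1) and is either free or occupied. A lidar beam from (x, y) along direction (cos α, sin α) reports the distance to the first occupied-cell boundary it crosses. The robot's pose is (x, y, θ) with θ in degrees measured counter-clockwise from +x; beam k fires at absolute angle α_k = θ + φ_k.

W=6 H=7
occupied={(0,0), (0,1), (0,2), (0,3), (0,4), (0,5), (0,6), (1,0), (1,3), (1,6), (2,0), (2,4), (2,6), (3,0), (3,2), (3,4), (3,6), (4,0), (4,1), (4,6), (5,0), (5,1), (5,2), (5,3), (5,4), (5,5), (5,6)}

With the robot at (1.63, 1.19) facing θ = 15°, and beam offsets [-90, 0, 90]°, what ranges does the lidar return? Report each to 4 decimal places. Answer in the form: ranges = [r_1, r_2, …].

beam 1: φ=-90°, α=285°
  direction (0.2588, -0.9659); cell (1,1); t to first gridline: x 1.4296, y 0.1967 (then +3.8637 / +1.0353)
    (1,0) via y @ 0.1967  # hit
  → r_1 = 0.1967
beam 2: φ=0°, α=15°
  direction (0.9659, 0.2588); cell (1,1); t to first gridline: x 0.3831, y 3.1296 (then +1.0353 / +3.8637)
    (2,1) via x @ 0.3831
    (3,1) via x @ 1.4183
    (4,1) via x @ 2.4536  # hit
  → r_2 = 2.4536
beam 3: φ=90°, α=105°
  direction (-0.2588, 0.9659); cell (1,1); t to first gridline: x 2.4341, y 0.8386 (then +3.8637 / +1.0353)
    (1,2) via y @ 0.8386
    (1,3) via y @ 1.8738  # hit
  → r_3 = 1.8738

ranges = [0.1967, 2.4536, 1.8738]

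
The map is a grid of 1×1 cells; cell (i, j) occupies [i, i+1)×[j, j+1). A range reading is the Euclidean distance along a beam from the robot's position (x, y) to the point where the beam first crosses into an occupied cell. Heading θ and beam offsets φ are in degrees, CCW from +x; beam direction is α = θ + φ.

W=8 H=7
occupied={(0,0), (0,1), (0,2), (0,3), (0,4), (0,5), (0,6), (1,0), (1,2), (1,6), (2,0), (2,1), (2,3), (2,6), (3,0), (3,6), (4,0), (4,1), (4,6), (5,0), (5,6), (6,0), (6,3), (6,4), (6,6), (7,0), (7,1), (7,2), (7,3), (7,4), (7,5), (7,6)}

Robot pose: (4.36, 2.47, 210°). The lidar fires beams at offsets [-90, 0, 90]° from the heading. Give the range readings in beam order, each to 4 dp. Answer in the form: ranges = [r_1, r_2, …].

ranges = [4.0761, 1.5704, 0.5427]

beam 1: φ=-90°, α=120°
  cosα=-0.5000 sinα=0.8660 | (4,2) | tMaxX 0.7200 tMaxY 0.6120 | tΔX 2.0000 tΔY 1.1547
    t=0.6120 [y] (4,3)
    t=0.7200 [x] (3,3)
    t=1.7667 [y] (3,4)
    t=2.7200 [x] (2,4)
    t=2.9214 [y] (2,5)
    t=4.0761 [y] (2,6) — stop
  → r_1 = 4.0761
beam 2: φ=0°, α=210°
  cosα=-0.8660 sinα=-0.5000 | (4,2) | tMaxX 0.4157 tMaxY 0.9400 | tΔX 1.1547 tΔY 2.0000
    t=0.4157 [x] (3,2)
    t=0.9400 [y] (3,1)
    t=1.5704 [x] (2,1) — stop
  → r_2 = 1.5704
beam 3: φ=90°, α=300°
  cosα=0.5000 sinα=-0.8660 | (4,2) | tMaxX 1.2800 tMaxY 0.5427 | tΔX 2.0000 tΔY 1.1547
    t=0.5427 [y] (4,1) — stop
  → r_3 = 0.5427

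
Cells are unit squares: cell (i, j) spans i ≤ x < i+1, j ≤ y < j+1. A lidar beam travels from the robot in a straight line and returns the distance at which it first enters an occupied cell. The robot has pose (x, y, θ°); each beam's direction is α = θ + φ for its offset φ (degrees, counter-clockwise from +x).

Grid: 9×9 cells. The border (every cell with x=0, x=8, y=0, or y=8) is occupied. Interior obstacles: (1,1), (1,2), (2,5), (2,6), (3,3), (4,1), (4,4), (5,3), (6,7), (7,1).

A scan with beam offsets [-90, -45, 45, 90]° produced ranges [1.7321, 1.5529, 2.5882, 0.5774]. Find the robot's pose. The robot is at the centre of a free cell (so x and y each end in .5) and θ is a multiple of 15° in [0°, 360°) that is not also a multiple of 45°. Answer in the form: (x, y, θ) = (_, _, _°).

Enumerate (i+0.5, j+0.5, θ) over the 39 free cells and 16 admissible headings. For each, cast all 4 beams and compare to the given ranges.
  (7.5, 6.5, 60°): beam 1 = 0.5774 ≠ 1.7321 ✗
  (5.5, 1.5, 345°): beam 1 = 0.5176 ≠ 1.7321 ✗
  (1.5, 7.5, 195°): beam 1 = 0.5176 ≠ 1.7321 ✗
  …
  (2.5, 3.5, 240°): r_1=1.7321, r_2=1.5529, r_3=2.5882, r_4=0.5774 — all match ✓
Only this pose fits every beam.

(x, y, θ) = (2.5, 3.5, 240°)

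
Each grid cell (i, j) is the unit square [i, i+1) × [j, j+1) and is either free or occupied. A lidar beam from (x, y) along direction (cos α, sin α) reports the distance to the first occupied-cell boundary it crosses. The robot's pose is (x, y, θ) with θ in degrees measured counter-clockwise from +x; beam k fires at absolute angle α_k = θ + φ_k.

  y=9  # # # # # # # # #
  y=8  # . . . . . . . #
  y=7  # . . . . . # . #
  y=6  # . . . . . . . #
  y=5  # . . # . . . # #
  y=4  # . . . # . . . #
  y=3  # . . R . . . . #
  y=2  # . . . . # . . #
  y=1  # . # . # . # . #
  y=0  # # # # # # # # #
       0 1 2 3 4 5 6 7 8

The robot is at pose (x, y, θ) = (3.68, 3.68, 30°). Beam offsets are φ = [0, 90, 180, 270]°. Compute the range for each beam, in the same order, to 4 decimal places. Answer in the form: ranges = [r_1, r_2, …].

beam 1: φ=0°, α=30°
  dir = (cos 30°, sin 30°) = (0.8660, 0.5000); from cell (3,3)
  next x-line at t=0.3695, next y-line at t=0.6400; Δt_x=1.1547, Δt_y=2.0000
    x: enter (4,3) at t=0.3695
    y: enter (4,4) at t=0.6400 ← occupied
  → r_1 = 0.6400
beam 2: φ=90°, α=120°
  dir = (cos 120°, sin 120°) = (-0.5000, 0.8660); from cell (3,3)
  next x-line at t=1.3600, next y-line at t=0.3695; Δt_x=2.0000, Δt_y=1.1547
    y: enter (3,4) at t=0.3695
    x: enter (2,4) at t=1.3600
    y: enter (2,5) at t=1.5242
    y: enter (2,6) at t=2.6789
    x: enter (1,6) at t=3.3600
    y: enter (1,7) at t=3.8336
    y: enter (1,8) at t=4.9883
    x: enter (0,8) at t=5.3600 ← occupied
  → r_2 = 5.3600
beam 3: φ=180°, α=210°
  dir = (cos 210°, sin 210°) = (-0.8660, -0.5000); from cell (3,3)
  next x-line at t=0.7852, next y-line at t=1.3600; Δt_x=1.1547, Δt_y=2.0000
    x: enter (2,3) at t=0.7852
    y: enter (2,2) at t=1.3600
    x: enter (1,2) at t=1.9399
    x: enter (0,2) at t=3.0946 ← occupied
  → r_3 = 3.0946
beam 4: φ=270°, α=300°
  dir = (cos 300°, sin 300°) = (0.5000, -0.8660); from cell (3,3)
  next x-line at t=0.6400, next y-line at t=0.7852; Δt_x=2.0000, Δt_y=1.1547
    x: enter (4,3) at t=0.6400
    y: enter (4,2) at t=0.7852
    y: enter (4,1) at t=1.9399 ← occupied
  → r_4 = 1.9399

ranges = [0.6400, 5.3600, 3.0946, 1.9399]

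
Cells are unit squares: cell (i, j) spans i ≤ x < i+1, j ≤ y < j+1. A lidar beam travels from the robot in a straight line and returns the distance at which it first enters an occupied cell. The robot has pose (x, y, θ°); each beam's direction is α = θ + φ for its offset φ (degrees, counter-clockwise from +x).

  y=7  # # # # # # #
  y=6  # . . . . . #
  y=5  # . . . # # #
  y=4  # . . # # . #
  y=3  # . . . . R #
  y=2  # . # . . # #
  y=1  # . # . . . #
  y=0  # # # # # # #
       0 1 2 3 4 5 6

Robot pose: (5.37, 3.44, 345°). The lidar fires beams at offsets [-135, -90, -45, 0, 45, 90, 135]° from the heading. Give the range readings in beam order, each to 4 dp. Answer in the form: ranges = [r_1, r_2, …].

beam 1: φ=-135°, α=210°
  direction (-0.8660, -0.5000); cell (5,3); t to first gridline: x 0.4272, y 0.8800 (then +1.1547 / +2.0000)
    (4,3) via x @ 0.4272
    (4,2) via y @ 0.8800
    (3,2) via x @ 1.5819
    (2,2) via x @ 2.7366  # hit
  → r_1 = 2.7366
beam 2: φ=-90°, α=255°
  direction (-0.2588, -0.9659); cell (5,3); t to first gridline: x 1.4296, y 0.4555 (then +3.8637 / +1.0353)
    (5,2) via y @ 0.4555  # hit
  → r_2 = 0.4555
beam 3: φ=-45°, α=300°
  direction (0.5000, -0.8660); cell (5,3); t to first gridline: x 1.2600, y 0.5081 (then +2.0000 / +1.1547)
    (5,2) via y @ 0.5081  # hit
  → r_3 = 0.5081
beam 4: φ=0°, α=345°
  direction (0.9659, -0.2588); cell (5,3); t to first gridline: x 0.6522, y 1.7000 (then +1.0353 / +3.8637)
    (6,3) via x @ 0.6522  # hit
  → r_4 = 0.6522
beam 5: φ=45°, α=30°
  direction (0.8660, 0.5000); cell (5,3); t to first gridline: x 0.7275, y 1.1200 (then +1.1547 / +2.0000)
    (6,3) via x @ 0.7275  # hit
  → r_5 = 0.7275
beam 6: φ=90°, α=75°
  direction (0.2588, 0.9659); cell (5,3); t to first gridline: x 2.4341, y 0.5798 (then +3.8637 / +1.0353)
    (5,4) via y @ 0.5798
    (5,5) via y @ 1.6150  # hit
  → r_6 = 1.6150
beam 7: φ=135°, α=120°
  direction (-0.5000, 0.8660); cell (5,3); t to first gridline: x 0.7400, y 0.6466 (then +2.0000 / +1.1547)
    (5,4) via y @ 0.6466
    (4,4) via x @ 0.7400  # hit
  → r_7 = 0.7400

ranges = [2.7366, 0.4555, 0.5081, 0.6522, 0.7275, 1.6150, 0.7400]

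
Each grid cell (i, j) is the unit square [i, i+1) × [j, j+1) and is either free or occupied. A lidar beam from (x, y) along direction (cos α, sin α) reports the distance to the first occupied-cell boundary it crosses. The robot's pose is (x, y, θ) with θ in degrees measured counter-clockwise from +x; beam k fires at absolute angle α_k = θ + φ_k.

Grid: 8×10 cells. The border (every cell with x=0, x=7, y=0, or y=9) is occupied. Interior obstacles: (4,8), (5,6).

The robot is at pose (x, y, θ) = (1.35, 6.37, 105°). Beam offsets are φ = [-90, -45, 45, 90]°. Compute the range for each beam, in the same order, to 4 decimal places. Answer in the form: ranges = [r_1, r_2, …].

ranges = [5.8493, 3.0369, 0.4041, 0.3623]

beam 1: φ=-90°, α=15°
  cosα=0.9659 sinα=0.2588 | (1,6) | tMaxX 0.6729 tMaxY 2.4341 | tΔX 1.0353 tΔY 3.8637
    t=0.6729 [x] (2,6)
    t=1.7082 [x] (3,6)
    t=2.4341 [y] (3,7)
    t=2.7435 [x] (4,7)
    t=3.7788 [x] (5,7)
    t=4.8140 [x] (6,7)
    t=5.8493 [x] (7,7) — stop
  → r_1 = 5.8493
beam 2: φ=-45°, α=60°
  cosα=0.5000 sinα=0.8660 | (1,6) | tMaxX 1.3000 tMaxY 0.7275 | tΔX 2.0000 tΔY 1.1547
    t=0.7275 [y] (1,7)
    t=1.3000 [x] (2,7)
    t=1.8822 [y] (2,8)
    t=3.0369 [y] (2,9) — stop
  → r_2 = 3.0369
beam 3: φ=45°, α=150°
  cosα=-0.8660 sinα=0.5000 | (1,6) | tMaxX 0.4041 tMaxY 1.2600 | tΔX 1.1547 tΔY 2.0000
    t=0.4041 [x] (0,6) — stop
  → r_3 = 0.4041
beam 4: φ=90°, α=195°
  cosα=-0.9659 sinα=-0.2588 | (1,6) | tMaxX 0.3623 tMaxY 1.4296 | tΔX 1.0353 tΔY 3.8637
    t=0.3623 [x] (0,6) — stop
  → r_4 = 0.3623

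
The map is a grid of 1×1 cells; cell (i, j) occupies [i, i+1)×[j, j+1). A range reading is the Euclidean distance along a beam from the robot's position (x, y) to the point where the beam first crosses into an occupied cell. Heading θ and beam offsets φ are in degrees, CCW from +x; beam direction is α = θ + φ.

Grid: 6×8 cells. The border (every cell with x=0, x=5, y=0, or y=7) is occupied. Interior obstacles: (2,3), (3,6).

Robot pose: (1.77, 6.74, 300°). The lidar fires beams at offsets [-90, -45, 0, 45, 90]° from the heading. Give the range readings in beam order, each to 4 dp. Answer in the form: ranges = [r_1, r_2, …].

ranges = [0.8891, 2.9751, 6.4600, 1.2734, 0.5200]

beam 1: φ=-90°, α=210°
  d=(-0.8660,-0.5000)  start (1,6)  tX=0.8891 tY=1.4800  stride 1/|dx|=1.1547 1/|dy|=2.0000
    cross x-line → (0,6), t=0.8891 (wall)
  → r_1 = 0.8891
beam 2: φ=-45°, α=255°
  d=(-0.2588,-0.9659)  start (1,6)  tX=2.9751 tY=0.7661  stride 1/|dx|=3.8637 1/|dy|=1.0353
    cross y-line → (1,5), t=0.7661
    cross y-line → (1,4), t=1.8014
    cross y-line → (1,3), t=2.8367
    cross x-line → (0,3), t=2.9751 (wall)
  → r_2 = 2.9751
beam 3: φ=0°, α=300°
  d=(0.5000,-0.8660)  start (1,6)  tX=0.4600 tY=0.8545  stride 1/|dx|=2.0000 1/|dy|=1.1547
    cross x-line → (2,6), t=0.4600
    cross y-line → (2,5), t=0.8545
    cross y-line → (2,4), t=2.0092
    cross x-line → (3,4), t=2.4600
    cross y-line → (3,3), t=3.1639
    cross y-line → (3,2), t=4.3186
    cross x-line → (4,2), t=4.4600
    cross y-line → (4,1), t=5.4733
    cross x-line → (5,1), t=6.4600 (wall)
  → r_3 = 6.4600
beam 4: φ=45°, α=345°
  d=(0.9659,-0.2588)  start (1,6)  tX=0.2381 tY=2.8591  stride 1/|dx|=1.0353 1/|dy|=3.8637
    cross x-line → (2,6), t=0.2381
    cross x-line → (3,6), t=1.2734 (wall)
  → r_4 = 1.2734
beam 5: φ=90°, α=30°
  d=(0.8660,0.5000)  start (1,6)  tX=0.2656 tY=0.5200  stride 1/|dx|=1.1547 1/|dy|=2.0000
    cross x-line → (2,6), t=0.2656
    cross y-line → (2,7), t=0.5200 (wall)
  → r_5 = 0.5200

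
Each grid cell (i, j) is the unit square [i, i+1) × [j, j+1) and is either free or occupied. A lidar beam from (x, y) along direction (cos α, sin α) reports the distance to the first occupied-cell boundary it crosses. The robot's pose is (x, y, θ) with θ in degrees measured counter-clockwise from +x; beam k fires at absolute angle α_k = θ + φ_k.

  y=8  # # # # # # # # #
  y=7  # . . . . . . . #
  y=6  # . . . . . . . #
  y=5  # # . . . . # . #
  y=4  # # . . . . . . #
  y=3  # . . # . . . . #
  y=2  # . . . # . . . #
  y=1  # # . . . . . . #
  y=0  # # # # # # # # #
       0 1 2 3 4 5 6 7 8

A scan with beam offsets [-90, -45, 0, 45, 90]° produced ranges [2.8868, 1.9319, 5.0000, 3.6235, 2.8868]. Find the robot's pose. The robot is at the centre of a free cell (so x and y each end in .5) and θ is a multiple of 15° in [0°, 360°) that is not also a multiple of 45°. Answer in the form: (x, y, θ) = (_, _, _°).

Candidates: 43 free-cell centres × 16 headings = 688 poses. Raycast each; keep the one whose scan matches to 4 dp.
  (2.5, 1.5, 15°): beam 1 = 0.5176 ≠ 2.8868 ✗
  (5.5, 2.5, 255°): beam 1 = 0.5176 ≠ 2.8868 ✗
  (6.5, 2.5, 330°): beam 1 = 1.7321 ≠ 2.8868 ✗
  (1.5, 2.5, 300°): beam 1 = 0.5774 ≠ 2.8868 ✗
  …
  (3.5, 6.5, 240°): r_1=2.8868, r_2=1.9319, r_3=5.0000, r_4=3.6235, r_5=2.8868 — all match ✓
No second candidate reproduces the full scan.

(x, y, θ) = (3.5, 6.5, 240°)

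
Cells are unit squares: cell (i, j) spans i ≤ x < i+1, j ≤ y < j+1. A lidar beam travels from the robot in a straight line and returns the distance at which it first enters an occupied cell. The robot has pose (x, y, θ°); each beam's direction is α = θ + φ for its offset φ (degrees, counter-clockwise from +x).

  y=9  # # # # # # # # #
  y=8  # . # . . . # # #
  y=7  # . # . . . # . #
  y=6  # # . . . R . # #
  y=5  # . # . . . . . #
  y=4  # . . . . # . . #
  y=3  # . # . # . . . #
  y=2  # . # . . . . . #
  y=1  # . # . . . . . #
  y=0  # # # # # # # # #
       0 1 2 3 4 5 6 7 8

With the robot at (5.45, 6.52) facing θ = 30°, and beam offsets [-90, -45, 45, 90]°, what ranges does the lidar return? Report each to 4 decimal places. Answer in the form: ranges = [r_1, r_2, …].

beam 1: φ=-90°, α=300°
  cosα=0.5000 sinα=-0.8660 | (5,6) | tMaxX 1.1000 tMaxY 0.6004 | tΔX 2.0000 tΔY 1.1547
    t=0.6004 [y] (5,5)
    t=1.1000 [x] (6,5)
    t=1.7551 [y] (6,4)
    t=2.9098 [y] (6,3)
    t=3.1000 [x] (7,3)
    t=4.0645 [y] (7,2)
    t=5.1000 [x] (8,2) — stop
  → r_1 = 5.1000
beam 2: φ=-45°, α=345°
  cosα=0.9659 sinα=-0.2588 | (5,6) | tMaxX 0.5694 tMaxY 2.0091 | tΔX 1.0353 tΔY 3.8637
    t=0.5694 [x] (6,6)
    t=1.6047 [x] (7,6) — stop
  → r_2 = 1.6047
beam 3: φ=45°, α=75°
  cosα=0.2588 sinα=0.9659 | (5,6) | tMaxX 2.1250 tMaxY 0.4969 | tΔX 3.8637 tΔY 1.0353
    t=0.4969 [y] (5,7)
    t=1.5322 [y] (5,8)
    t=2.1250 [x] (6,8) — stop
  → r_3 = 2.1250
beam 4: φ=90°, α=120°
  cosα=-0.5000 sinα=0.8660 | (5,6) | tMaxX 0.9000 tMaxY 0.5543 | tΔX 2.0000 tΔY 1.1547
    t=0.5543 [y] (5,7)
    t=0.9000 [x] (4,7)
    t=1.7090 [y] (4,8)
    t=2.8637 [y] (4,9) — stop
  → r_4 = 2.8637

ranges = [5.1000, 1.6047, 2.1250, 2.8637]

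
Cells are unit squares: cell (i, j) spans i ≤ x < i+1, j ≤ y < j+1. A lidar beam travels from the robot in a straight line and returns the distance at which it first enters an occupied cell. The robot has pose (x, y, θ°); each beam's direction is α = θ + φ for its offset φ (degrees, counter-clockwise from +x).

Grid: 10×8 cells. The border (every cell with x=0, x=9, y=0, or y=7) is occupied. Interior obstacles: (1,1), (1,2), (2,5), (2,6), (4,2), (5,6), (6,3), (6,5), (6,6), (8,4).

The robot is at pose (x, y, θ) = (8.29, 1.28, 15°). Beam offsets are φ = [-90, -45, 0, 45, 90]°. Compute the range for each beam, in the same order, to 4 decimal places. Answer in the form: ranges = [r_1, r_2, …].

beam 1: φ=-90°, α=285°
  dir = (cos 285°, sin 285°) = (0.2588, -0.9659); from cell (8,1)
  next x-line at t=2.7432, next y-line at t=0.2899; Δt_x=3.8637, Δt_y=1.0353
    y: enter (8,0) at t=0.2899 ← occupied
  → r_1 = 0.2899
beam 2: φ=-45°, α=330°
  dir = (cos 330°, sin 330°) = (0.8660, -0.5000); from cell (8,1)
  next x-line at t=0.8198, next y-line at t=0.5600; Δt_x=1.1547, Δt_y=2.0000
    y: enter (8,0) at t=0.5600 ← occupied
  → r_2 = 0.5600
beam 3: φ=0°, α=15°
  dir = (cos 15°, sin 15°) = (0.9659, 0.2588); from cell (8,1)
  next x-line at t=0.7350, next y-line at t=2.7819; Δt_x=1.0353, Δt_y=3.8637
    x: enter (9,1) at t=0.7350 ← occupied
  → r_3 = 0.7350
beam 4: φ=45°, α=60°
  dir = (cos 60°, sin 60°) = (0.5000, 0.8660); from cell (8,1)
  next x-line at t=1.4200, next y-line at t=0.8314; Δt_x=2.0000, Δt_y=1.1547
    y: enter (8,2) at t=0.8314
    x: enter (9,2) at t=1.4200 ← occupied
  → r_4 = 1.4200
beam 5: φ=90°, α=105°
  dir = (cos 105°, sin 105°) = (-0.2588, 0.9659); from cell (8,1)
  next x-line at t=1.1205, next y-line at t=0.7454; Δt_x=3.8637, Δt_y=1.0353
    y: enter (8,2) at t=0.7454
    x: enter (7,2) at t=1.1205
    y: enter (7,3) at t=1.7807
    y: enter (7,4) at t=2.8160
    y: enter (7,5) at t=3.8512
    y: enter (7,6) at t=4.8865
    x: enter (6,6) at t=4.9842 ← occupied
  → r_5 = 4.9842

ranges = [0.2899, 0.5600, 0.7350, 1.4200, 4.9842]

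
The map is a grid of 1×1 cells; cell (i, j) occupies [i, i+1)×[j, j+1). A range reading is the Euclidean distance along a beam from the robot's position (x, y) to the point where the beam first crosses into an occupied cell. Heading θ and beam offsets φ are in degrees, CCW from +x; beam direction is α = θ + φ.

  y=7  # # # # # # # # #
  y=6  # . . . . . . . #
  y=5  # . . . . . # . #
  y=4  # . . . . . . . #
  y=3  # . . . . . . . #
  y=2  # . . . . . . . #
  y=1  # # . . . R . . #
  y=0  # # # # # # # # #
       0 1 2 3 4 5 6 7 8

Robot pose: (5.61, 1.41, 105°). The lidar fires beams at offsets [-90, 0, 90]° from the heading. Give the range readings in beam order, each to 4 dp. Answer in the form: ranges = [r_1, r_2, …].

beam 1: φ=-90°, α=15°
  d=(0.9659,0.2588)  start (5,1)  tX=0.4038 tY=2.2796  stride 1/|dx|=1.0353 1/|dy|=3.8637
    cross x-line → (6,1), t=0.4038
    cross x-line → (7,1), t=1.4390
    cross y-line → (7,2), t=2.2796
    cross x-line → (8,2), t=2.4743 (wall)
  → r_1 = 2.4743
beam 2: φ=0°, α=105°
  d=(-0.2588,0.9659)  start (5,1)  tX=2.3569 tY=0.6108  stride 1/|dx|=3.8637 1/|dy|=1.0353
    cross y-line → (5,2), t=0.6108
    cross y-line → (5,3), t=1.6461
    cross x-line → (4,3), t=2.3569
    cross y-line → (4,4), t=2.6814
    cross y-line → (4,5), t=3.7166
    cross y-line → (4,6), t=4.7519
    cross y-line → (4,7), t=5.7872 (wall)
  → r_2 = 5.7872
beam 3: φ=90°, α=195°
  d=(-0.9659,-0.2588)  start (5,1)  tX=0.6315 tY=1.5841  stride 1/|dx|=1.0353 1/|dy|=3.8637
    cross x-line → (4,1), t=0.6315
    cross y-line → (4,0), t=1.5841 (wall)
  → r_3 = 1.5841

ranges = [2.4743, 5.7872, 1.5841]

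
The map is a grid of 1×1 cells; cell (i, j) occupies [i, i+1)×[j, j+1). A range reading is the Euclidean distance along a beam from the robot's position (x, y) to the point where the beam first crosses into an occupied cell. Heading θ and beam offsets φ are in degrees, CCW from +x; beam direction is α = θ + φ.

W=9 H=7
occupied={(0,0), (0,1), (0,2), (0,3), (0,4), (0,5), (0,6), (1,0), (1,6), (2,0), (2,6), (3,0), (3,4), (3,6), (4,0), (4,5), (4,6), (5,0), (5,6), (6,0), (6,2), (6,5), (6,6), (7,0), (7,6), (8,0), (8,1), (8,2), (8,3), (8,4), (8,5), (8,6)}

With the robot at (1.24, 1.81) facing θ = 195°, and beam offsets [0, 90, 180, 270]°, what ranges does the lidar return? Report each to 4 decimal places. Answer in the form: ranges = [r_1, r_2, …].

beam 1: φ=0°, α=195°
  cosα=-0.9659 sinα=-0.2588 | (1,1) | tMaxX 0.2485 tMaxY 3.1296 | tΔX 1.0353 tΔY 3.8637
    t=0.2485 [x] (0,1) — stop
  → r_1 = 0.2485
beam 2: φ=90°, α=285°
  cosα=0.2588 sinα=-0.9659 | (1,1) | tMaxX 2.9364 tMaxY 0.8386 | tΔX 3.8637 tΔY 1.0353
    t=0.8386 [y] (1,0) — stop
  → r_2 = 0.8386
beam 3: φ=180°, α=15°
  cosα=0.9659 sinα=0.2588 | (1,1) | tMaxX 0.7868 tMaxY 0.7341 | tΔX 1.0353 tΔY 3.8637
    t=0.7341 [y] (1,2)
    t=0.7868 [x] (2,2)
    t=1.8221 [x] (3,2)
    t=2.8574 [x] (4,2)
    t=3.8926 [x] (5,2)
    t=4.5978 [y] (5,3)
    t=4.9279 [x] (6,3)
    t=5.9632 [x] (7,3)
    t=6.9985 [x] (8,3) — stop
  → r_3 = 6.9985
beam 4: φ=270°, α=105°
  cosα=-0.2588 sinα=0.9659 | (1,1) | tMaxX 0.9273 tMaxY 0.1967 | tΔX 3.8637 tΔY 1.0353
    t=0.1967 [y] (1,2)
    t=0.9273 [x] (0,2) — stop
  → r_4 = 0.9273

ranges = [0.2485, 0.8386, 6.9985, 0.9273]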